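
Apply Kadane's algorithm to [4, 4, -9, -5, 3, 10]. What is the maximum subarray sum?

Using Kadane's algorithm on [4, 4, -9, -5, 3, 10]:

Scanning through the array:
Position 1 (value 4): max_ending_here = 8, max_so_far = 8
Position 2 (value -9): max_ending_here = -1, max_so_far = 8
Position 3 (value -5): max_ending_here = -5, max_so_far = 8
Position 4 (value 3): max_ending_here = 3, max_so_far = 8
Position 5 (value 10): max_ending_here = 13, max_so_far = 13

Maximum subarray: [3, 10]
Maximum sum: 13

The maximum subarray is [3, 10] with sum 13. This subarray runs from index 4 to index 5.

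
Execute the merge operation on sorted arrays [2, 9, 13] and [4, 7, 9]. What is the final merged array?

Merging process:

Compare 2 vs 4: take 2 from left. Merged: [2]
Compare 9 vs 4: take 4 from right. Merged: [2, 4]
Compare 9 vs 7: take 7 from right. Merged: [2, 4, 7]
Compare 9 vs 9: take 9 from left. Merged: [2, 4, 7, 9]
Compare 13 vs 9: take 9 from right. Merged: [2, 4, 7, 9, 9]
Append remaining from left: [13]. Merged: [2, 4, 7, 9, 9, 13]

Final merged array: [2, 4, 7, 9, 9, 13]
Total comparisons: 5

The merged array is [2, 4, 7, 9, 9, 13], requiring 5 comparisons. The merge step runs in O(n) time where n is the total number of elements.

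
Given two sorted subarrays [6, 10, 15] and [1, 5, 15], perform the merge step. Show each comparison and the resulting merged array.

Merging process:

Compare 6 vs 1: take 1 from right. Merged: [1]
Compare 6 vs 5: take 5 from right. Merged: [1, 5]
Compare 6 vs 15: take 6 from left. Merged: [1, 5, 6]
Compare 10 vs 15: take 10 from left. Merged: [1, 5, 6, 10]
Compare 15 vs 15: take 15 from left. Merged: [1, 5, 6, 10, 15]
Append remaining from right: [15]. Merged: [1, 5, 6, 10, 15, 15]

Final merged array: [1, 5, 6, 10, 15, 15]
Total comparisons: 5

The merged array is [1, 5, 6, 10, 15, 15], requiring 5 comparisons. The merge step runs in O(n) time where n is the total number of elements.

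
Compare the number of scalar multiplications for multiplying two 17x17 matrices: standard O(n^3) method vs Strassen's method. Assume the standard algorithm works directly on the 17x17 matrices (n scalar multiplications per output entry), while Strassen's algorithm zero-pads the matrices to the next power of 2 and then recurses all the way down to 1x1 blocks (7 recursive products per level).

Matrix multiplication for 17x17 matrices:

Strassen's algorithm requires power-of-2 dimensions. Pad 17x17 to 32x32 (next power of 2).

Standard algorithm: 17^3 = 4913 multiplications
Strassen's algorithm: 7^(log2(32)) = 7^5 = 16807 multiplications
Difference: 4913 - 16807 = -11894 (Strassen uses MORE here due to padding overhead — for small or just-over-power-of-2 n, padding can outweigh the per-level savings)

Standard: 4913 multiplications (17^3). Strassen: 16807 multiplications (7^5, after padding to 32x32). Strassen reduces 8 recursive multiplications to 7 at each level.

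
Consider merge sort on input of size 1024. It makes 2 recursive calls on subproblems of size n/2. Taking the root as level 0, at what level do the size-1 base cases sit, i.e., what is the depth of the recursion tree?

For divide and conquer with division factor 2:

Problem sizes at each level:
Level 0: 1024
Level 1: 512
Level 2: 256
Level 3: 128
Level 4: 64
Level 5: 32
Level 6: 16
Level 7: 8
Level 8: 4
Level 9: 2
Level 10: 1

The root is level 0 and the size-1 base case is level 10 (the tree spans levels 0 through 10, i.e. 11 levels counting the root), so the depth is the number of divisions: log_2(1024) = 10

The recursion tree depth is log_2(1024) = 10. At each level, the problem size is divided by 2, so it takes 10 divisions to reduce to a base case of size 1. The algorithm makes 2 recursive calls at each level.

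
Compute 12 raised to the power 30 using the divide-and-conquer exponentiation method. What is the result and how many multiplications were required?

Computing 12^30 by squaring (build up from 12^1; each line after the first costs one multiplication):

12^1 = 12
12^2 = (12^1)^2 = 12^2 = 144
12^3 = 12 * 12^2 = 12 * 144 = 1728
12^6 = (12^3)^2 = 1728^2 = 2985984
12^7 = 12 * 12^6 = 12 * 2985984 = 35831808
12^14 = (12^7)^2 = 35831808^2 = 1283918464548864
12^15 = 12 * 12^14 = 12 * 1283918464548864 = 15407021574586368
12^30 = (12^15)^2 = 15407021574586368^2 = 237376313799769806328950291431424

Result: 237376313799769806328950291431424
Multiplications needed: 7 (7 lines after 12^1)

12^30 = 237376313799769806328950291431424. Using exponentiation by squaring, this requires 7 multiplications. The key idea: if the exponent is even, square the half-power; if odd, multiply by the base once.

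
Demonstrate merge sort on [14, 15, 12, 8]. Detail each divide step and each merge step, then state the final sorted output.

Merge sort trace:

Split: [14, 15, 12, 8] -> [14, 15] and [12, 8]
  Split: [14, 15] -> [14] and [15]
  Merge: [14] + [15] -> [14, 15]
  Split: [12, 8] -> [12] and [8]
  Merge: [12] + [8] -> [8, 12]
Merge: [14, 15] + [8, 12] -> [8, 12, 14, 15]

Final sorted array: [8, 12, 14, 15]

The merge sort proceeds by recursively splitting the array and merging sorted halves.
After all merges, the sorted array is [8, 12, 14, 15].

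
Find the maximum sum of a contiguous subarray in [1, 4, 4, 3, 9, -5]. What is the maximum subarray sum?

Using Kadane's algorithm on [1, 4, 4, 3, 9, -5]:

Scanning through the array:
Position 1 (value 4): max_ending_here = 5, max_so_far = 5
Position 2 (value 4): max_ending_here = 9, max_so_far = 9
Position 3 (value 3): max_ending_here = 12, max_so_far = 12
Position 4 (value 9): max_ending_here = 21, max_so_far = 21
Position 5 (value -5): max_ending_here = 16, max_so_far = 21

Maximum subarray: [1, 4, 4, 3, 9]
Maximum sum: 21

The maximum subarray is [1, 4, 4, 3, 9] with sum 21. This subarray runs from index 0 to index 4.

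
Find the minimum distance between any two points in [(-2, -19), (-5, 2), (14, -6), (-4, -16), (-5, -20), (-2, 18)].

Computing all pairwise distances among 6 points:

d((-2, -19), (-5, 2)) = 21.2132
d((-2, -19), (14, -6)) = 20.6155
d((-2, -19), (-4, -16)) = 3.6056
d((-2, -19), (-5, -20)) = 3.1623 <-- minimum
d((-2, -19), (-2, 18)) = 37.0
d((-5, 2), (14, -6)) = 20.6155
d((-5, 2), (-4, -16)) = 18.0278
d((-5, 2), (-5, -20)) = 22.0
d((-5, 2), (-2, 18)) = 16.2788
d((14, -6), (-4, -16)) = 20.5913
d((14, -6), (-5, -20)) = 23.6008
d((14, -6), (-2, 18)) = 28.8444
d((-4, -16), (-5, -20)) = 4.1231
d((-4, -16), (-2, 18)) = 34.0588
d((-5, -20), (-2, 18)) = 38.1182

Closest pair: (-2, -19) and (-5, -20) with distance 3.1623

The closest pair is (-2, -19) and (-5, -20) with Euclidean distance 3.1623. For 6 points, brute-force pairwise comparison is shown above. For large n, the divide-and-conquer algorithm (sort by x, recurse on halves, check the dividing strip) achieves O(n log n).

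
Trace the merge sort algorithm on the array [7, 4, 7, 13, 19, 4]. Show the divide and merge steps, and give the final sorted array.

Merge sort trace:

Split: [7, 4, 7, 13, 19, 4] -> [7, 4, 7] and [13, 19, 4]
  Split: [7, 4, 7] -> [7] and [4, 7]
    Split: [4, 7] -> [4] and [7]
    Merge: [4] + [7] -> [4, 7]
  Merge: [7] + [4, 7] -> [4, 7, 7]
  Split: [13, 19, 4] -> [13] and [19, 4]
    Split: [19, 4] -> [19] and [4]
    Merge: [19] + [4] -> [4, 19]
  Merge: [13] + [4, 19] -> [4, 13, 19]
Merge: [4, 7, 7] + [4, 13, 19] -> [4, 4, 7, 7, 13, 19]

Final sorted array: [4, 4, 7, 7, 13, 19]

The merge sort proceeds by recursively splitting the array and merging sorted halves.
After all merges, the sorted array is [4, 4, 7, 7, 13, 19].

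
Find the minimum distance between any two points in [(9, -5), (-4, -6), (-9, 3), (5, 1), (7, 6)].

Computing all pairwise distances among 5 points:

d((9, -5), (-4, -6)) = 13.0384
d((9, -5), (-9, 3)) = 19.6977
d((9, -5), (5, 1)) = 7.2111
d((9, -5), (7, 6)) = 11.1803
d((-4, -6), (-9, 3)) = 10.2956
d((-4, -6), (5, 1)) = 11.4018
d((-4, -6), (7, 6)) = 16.2788
d((-9, 3), (5, 1)) = 14.1421
d((-9, 3), (7, 6)) = 16.2788
d((5, 1), (7, 6)) = 5.3852 <-- minimum

Closest pair: (5, 1) and (7, 6) with distance 5.3852

The closest pair is (5, 1) and (7, 6) with Euclidean distance 5.3852. For 5 points, brute-force pairwise comparison is shown above. For large n, the divide-and-conquer algorithm (sort by x, recurse on halves, check the dividing strip) achieves O(n log n).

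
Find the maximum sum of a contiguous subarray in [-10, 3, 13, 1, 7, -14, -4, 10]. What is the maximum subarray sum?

Using Kadane's algorithm on [-10, 3, 13, 1, 7, -14, -4, 10]:

Scanning through the array:
Position 1 (value 3): max_ending_here = 3, max_so_far = 3
Position 2 (value 13): max_ending_here = 16, max_so_far = 16
Position 3 (value 1): max_ending_here = 17, max_so_far = 17
Position 4 (value 7): max_ending_here = 24, max_so_far = 24
Position 5 (value -14): max_ending_here = 10, max_so_far = 24
Position 6 (value -4): max_ending_here = 6, max_so_far = 24
Position 7 (value 10): max_ending_here = 16, max_so_far = 24

Maximum subarray: [3, 13, 1, 7]
Maximum sum: 24

The maximum subarray is [3, 13, 1, 7] with sum 24. This subarray runs from index 1 to index 4.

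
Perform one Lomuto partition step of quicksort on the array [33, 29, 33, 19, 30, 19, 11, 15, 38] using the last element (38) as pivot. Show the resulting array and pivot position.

Lomuto partition with pivot = 38:

Initial array: [33, 29, 33, 19, 30, 19, 11, 15, 38]

arr[0]=33 <= 38: swap with position 0, array becomes [33, 29, 33, 19, 30, 19, 11, 15, 38]
arr[1]=29 <= 38: swap with position 1, array becomes [33, 29, 33, 19, 30, 19, 11, 15, 38]
arr[2]=33 <= 38: swap with position 2, array becomes [33, 29, 33, 19, 30, 19, 11, 15, 38]
arr[3]=19 <= 38: swap with position 3, array becomes [33, 29, 33, 19, 30, 19, 11, 15, 38]
arr[4]=30 <= 38: swap with position 4, array becomes [33, 29, 33, 19, 30, 19, 11, 15, 38]
arr[5]=19 <= 38: swap with position 5, array becomes [33, 29, 33, 19, 30, 19, 11, 15, 38]
arr[6]=11 <= 38: swap with position 6, array becomes [33, 29, 33, 19, 30, 19, 11, 15, 38]
arr[7]=15 <= 38: swap with position 7, array becomes [33, 29, 33, 19, 30, 19, 11, 15, 38]

Place pivot at position 8: [33, 29, 33, 19, 30, 19, 11, 15, 38]
Pivot position: 8

After partitioning with pivot 38, the array becomes [33, 29, 33, 19, 30, 19, 11, 15, 38]. The pivot is placed at index 8. All elements to the left of the pivot are <= 38, and all elements to the right are > 38.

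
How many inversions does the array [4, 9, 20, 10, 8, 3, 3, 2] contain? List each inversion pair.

Finding inversions in [4, 9, 20, 10, 8, 3, 3, 2]:

(0, 5): arr[0]=4 > arr[5]=3
(0, 6): arr[0]=4 > arr[6]=3
(0, 7): arr[0]=4 > arr[7]=2
(1, 4): arr[1]=9 > arr[4]=8
(1, 5): arr[1]=9 > arr[5]=3
(1, 6): arr[1]=9 > arr[6]=3
(1, 7): arr[1]=9 > arr[7]=2
(2, 3): arr[2]=20 > arr[3]=10
(2, 4): arr[2]=20 > arr[4]=8
(2, 5): arr[2]=20 > arr[5]=3
(2, 6): arr[2]=20 > arr[6]=3
(2, 7): arr[2]=20 > arr[7]=2
(3, 4): arr[3]=10 > arr[4]=8
(3, 5): arr[3]=10 > arr[5]=3
(3, 6): arr[3]=10 > arr[6]=3
(3, 7): arr[3]=10 > arr[7]=2
(4, 5): arr[4]=8 > arr[5]=3
(4, 6): arr[4]=8 > arr[6]=3
(4, 7): arr[4]=8 > arr[7]=2
(5, 7): arr[5]=3 > arr[7]=2
(6, 7): arr[6]=3 > arr[7]=2

Total inversions: 21

The array has 21 inversion(s): (0,5), (0,6), (0,7), (1,4), (1,5), (1,6), (1,7), (2,3), (2,4), (2,5), (2,6), (2,7), (3,4), (3,5), (3,6), (3,7), (4,5), (4,6), (4,7), (5,7), (6,7). Each pair (i,j) satisfies i < j and arr[i] > arr[j].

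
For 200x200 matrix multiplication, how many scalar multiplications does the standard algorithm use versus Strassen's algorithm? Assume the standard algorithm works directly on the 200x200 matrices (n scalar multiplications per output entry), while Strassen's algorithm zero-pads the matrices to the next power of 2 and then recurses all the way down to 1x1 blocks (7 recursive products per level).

Matrix multiplication for 200x200 matrices:

Strassen's algorithm requires power-of-2 dimensions. Pad 200x200 to 256x256 (next power of 2).

Standard algorithm: 200^3 = 8000000 multiplications
Strassen's algorithm: 7^(log2(256)) = 7^8 = 5764801 multiplications
Savings: 8000000 - 5764801 = 2235199 multiplications

Standard: 8000000 multiplications (200^3). Strassen: 5764801 multiplications (7^8, after padding to 256x256). Strassen reduces 8 recursive multiplications to 7 at each level.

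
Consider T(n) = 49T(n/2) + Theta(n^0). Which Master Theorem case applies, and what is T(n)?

Master Theorem for T(n) = 49T(n/2) + O(n^0):

a = 49, b = 2, c = 0
log_b(a) = log_2(49) = 5.6147

Case 1: c = 0 < log_2(49) = 5.6147
T(n) = O(n^(log_2 49))

For T(n) = 49T(n/2) + O(n^0): log_2(49) = 5.6147. This is Case 1 of the Master Theorem (c < log_b(a), work dominated by leaves), giving O(n^(log_2 49)).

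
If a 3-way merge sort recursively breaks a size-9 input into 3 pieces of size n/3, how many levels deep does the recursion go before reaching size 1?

For divide and conquer with division factor 3:

Problem sizes at each level:
Level 0: 9
Level 1: 3
Level 2: 1

The root is level 0 and the size-1 base case is level 2 (the tree spans levels 0 through 2, i.e. 3 levels counting the root), so the depth is the number of divisions: log_3(9) = 2

The recursion tree depth is log_3(9) = 2. At each level, the problem size is divided by 3, so it takes 2 divisions to reduce to a base case of size 1. The algorithm makes 3 recursive calls at each level.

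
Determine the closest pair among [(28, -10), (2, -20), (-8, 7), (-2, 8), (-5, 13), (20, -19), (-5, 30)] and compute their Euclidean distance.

Computing all pairwise distances among 7 points:

d((28, -10), (2, -20)) = 27.8568
d((28, -10), (-8, 7)) = 39.8121
d((28, -10), (-2, 8)) = 34.9857
d((28, -10), (-5, 13)) = 40.2244
d((28, -10), (20, -19)) = 12.0416
d((28, -10), (-5, 30)) = 51.8556
d((2, -20), (-8, 7)) = 28.7924
d((2, -20), (-2, 8)) = 28.2843
d((2, -20), (-5, 13)) = 33.7343
d((2, -20), (20, -19)) = 18.0278
d((2, -20), (-5, 30)) = 50.4876
d((-8, 7), (-2, 8)) = 6.0828
d((-8, 7), (-5, 13)) = 6.7082
d((-8, 7), (20, -19)) = 38.2099
d((-8, 7), (-5, 30)) = 23.1948
d((-2, 8), (-5, 13)) = 5.831 <-- minimum
d((-2, 8), (20, -19)) = 34.8281
d((-2, 8), (-5, 30)) = 22.2036
d((-5, 13), (20, -19)) = 40.6079
d((-5, 13), (-5, 30)) = 17.0
d((20, -19), (-5, 30)) = 55.0091

Closest pair: (-2, 8) and (-5, 13) with distance 5.831

The closest pair is (-2, 8) and (-5, 13) with Euclidean distance 5.831. For 7 points, brute-force pairwise comparison is shown above. For large n, the divide-and-conquer algorithm (sort by x, recurse on halves, check the dividing strip) achieves O(n log n).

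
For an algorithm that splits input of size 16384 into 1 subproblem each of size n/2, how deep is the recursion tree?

For divide and conquer with division factor 2:

Problem sizes at each level:
Level 0: 16384
Level 1: 8192
Level 2: 4096
Level 3: 2048
Level 4: 1024
Level 5: 512
Level 6: 256
Level 7: 128
Level 8: 64
Level 9: 32
Level 10: 16
Level 11: 8
Level 12: 4
Level 13: 2
Level 14: 1

The root is level 0 and the size-1 base case is level 14 (the tree spans levels 0 through 14, i.e. 15 levels counting the root), so the depth is the number of divisions: log_2(16384) = 14

The recursion tree depth is log_2(16384) = 14. At each level, the problem size is divided by 2, so it takes 14 divisions to reduce to a base case of size 1. The algorithm makes 1 recursive call at each level.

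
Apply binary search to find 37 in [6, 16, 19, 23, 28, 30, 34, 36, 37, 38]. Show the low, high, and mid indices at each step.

Binary search for 37 in [6, 16, 19, 23, 28, 30, 34, 36, 37, 38]:

lo=0, hi=9, mid=4, arr[mid]=28 -> 28 < 37, search right half
lo=5, hi=9, mid=7, arr[mid]=36 -> 36 < 37, search right half
lo=8, hi=9, mid=8, arr[mid]=37 -> Found target at index 8!

Binary search finds 37 at index 8 after 3 comparisons. The search repeatedly halves the search space by comparing with the middle element.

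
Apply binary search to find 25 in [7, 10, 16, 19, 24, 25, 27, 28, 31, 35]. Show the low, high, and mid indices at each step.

Binary search for 25 in [7, 10, 16, 19, 24, 25, 27, 28, 31, 35]:

lo=0, hi=9, mid=4, arr[mid]=24 -> 24 < 25, search right half
lo=5, hi=9, mid=7, arr[mid]=28 -> 28 > 25, search left half
lo=5, hi=6, mid=5, arr[mid]=25 -> Found target at index 5!

Binary search finds 25 at index 5 after 3 comparisons. The search repeatedly halves the search space by comparing with the middle element.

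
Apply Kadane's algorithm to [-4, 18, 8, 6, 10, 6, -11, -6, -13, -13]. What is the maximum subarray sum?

Using Kadane's algorithm on [-4, 18, 8, 6, 10, 6, -11, -6, -13, -13]:

Scanning through the array:
Position 1 (value 18): max_ending_here = 18, max_so_far = 18
Position 2 (value 8): max_ending_here = 26, max_so_far = 26
Position 3 (value 6): max_ending_here = 32, max_so_far = 32
Position 4 (value 10): max_ending_here = 42, max_so_far = 42
Position 5 (value 6): max_ending_here = 48, max_so_far = 48
Position 6 (value -11): max_ending_here = 37, max_so_far = 48
Position 7 (value -6): max_ending_here = 31, max_so_far = 48
Position 8 (value -13): max_ending_here = 18, max_so_far = 48
Position 9 (value -13): max_ending_here = 5, max_so_far = 48

Maximum subarray: [18, 8, 6, 10, 6]
Maximum sum: 48

The maximum subarray is [18, 8, 6, 10, 6] with sum 48. This subarray runs from index 1 to index 5.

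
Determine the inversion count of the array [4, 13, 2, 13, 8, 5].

Finding inversions in [4, 13, 2, 13, 8, 5]:

(0, 2): arr[0]=4 > arr[2]=2
(1, 2): arr[1]=13 > arr[2]=2
(1, 4): arr[1]=13 > arr[4]=8
(1, 5): arr[1]=13 > arr[5]=5
(3, 4): arr[3]=13 > arr[4]=8
(3, 5): arr[3]=13 > arr[5]=5
(4, 5): arr[4]=8 > arr[5]=5

Total inversions: 7

The array has 7 inversion(s): (0,2), (1,2), (1,4), (1,5), (3,4), (3,5), (4,5). Each pair (i,j) satisfies i < j and arr[i] > arr[j].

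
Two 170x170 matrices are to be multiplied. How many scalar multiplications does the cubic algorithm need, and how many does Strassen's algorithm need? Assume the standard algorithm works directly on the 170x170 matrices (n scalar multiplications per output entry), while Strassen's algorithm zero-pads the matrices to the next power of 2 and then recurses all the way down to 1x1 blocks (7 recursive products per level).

Matrix multiplication for 170x170 matrices:

Strassen's algorithm requires power-of-2 dimensions. Pad 170x170 to 256x256 (next power of 2).

Standard algorithm: 170^3 = 4913000 multiplications
Strassen's algorithm: 7^(log2(256)) = 7^8 = 5764801 multiplications
Difference: 4913000 - 5764801 = -851801 (Strassen uses MORE here due to padding overhead — for small or just-over-power-of-2 n, padding can outweigh the per-level savings)

Standard: 4913000 multiplications (170^3). Strassen: 5764801 multiplications (7^8, after padding to 256x256). Strassen reduces 8 recursive multiplications to 7 at each level.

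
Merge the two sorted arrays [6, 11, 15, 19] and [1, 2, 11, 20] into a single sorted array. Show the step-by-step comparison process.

Merging process:

Compare 6 vs 1: take 1 from right. Merged: [1]
Compare 6 vs 2: take 2 from right. Merged: [1, 2]
Compare 6 vs 11: take 6 from left. Merged: [1, 2, 6]
Compare 11 vs 11: take 11 from left. Merged: [1, 2, 6, 11]
Compare 15 vs 11: take 11 from right. Merged: [1, 2, 6, 11, 11]
Compare 15 vs 20: take 15 from left. Merged: [1, 2, 6, 11, 11, 15]
Compare 19 vs 20: take 19 from left. Merged: [1, 2, 6, 11, 11, 15, 19]
Append remaining from right: [20]. Merged: [1, 2, 6, 11, 11, 15, 19, 20]

Final merged array: [1, 2, 6, 11, 11, 15, 19, 20]
Total comparisons: 7

The merged array is [1, 2, 6, 11, 11, 15, 19, 20], requiring 7 comparisons. The merge step runs in O(n) time where n is the total number of elements.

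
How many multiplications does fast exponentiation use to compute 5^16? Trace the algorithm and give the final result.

Computing 5^16 by squaring (build up from 5^1; each line after the first costs one multiplication):

5^1 = 5
5^2 = (5^1)^2 = 5^2 = 25
5^4 = (5^2)^2 = 25^2 = 625
5^8 = (5^4)^2 = 625^2 = 390625
5^16 = (5^8)^2 = 390625^2 = 152587890625

Result: 152587890625
Multiplications needed: 4 (4 lines after 5^1)

5^16 = 152587890625. Using exponentiation by squaring, this requires 4 multiplications. The key idea: if the exponent is even, square the half-power; if odd, multiply by the base once.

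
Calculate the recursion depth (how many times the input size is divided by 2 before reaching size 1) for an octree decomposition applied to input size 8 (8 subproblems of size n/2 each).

For divide and conquer with division factor 2:

Problem sizes at each level:
Level 0: 8
Level 1: 4
Level 2: 2
Level 3: 1

The root is level 0 and the size-1 base case is level 3 (the tree spans levels 0 through 3, i.e. 4 levels counting the root), so the depth is the number of divisions: log_2(8) = 3

The recursion tree depth is log_2(8) = 3. At each level, the problem size is divided by 2, so it takes 3 divisions to reduce to a base case of size 1. The algorithm makes 8 recursive calls at each level.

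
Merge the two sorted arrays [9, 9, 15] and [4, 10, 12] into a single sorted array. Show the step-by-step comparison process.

Merging process:

Compare 9 vs 4: take 4 from right. Merged: [4]
Compare 9 vs 10: take 9 from left. Merged: [4, 9]
Compare 9 vs 10: take 9 from left. Merged: [4, 9, 9]
Compare 15 vs 10: take 10 from right. Merged: [4, 9, 9, 10]
Compare 15 vs 12: take 12 from right. Merged: [4, 9, 9, 10, 12]
Append remaining from left: [15]. Merged: [4, 9, 9, 10, 12, 15]

Final merged array: [4, 9, 9, 10, 12, 15]
Total comparisons: 5

The merged array is [4, 9, 9, 10, 12, 15], requiring 5 comparisons. The merge step runs in O(n) time where n is the total number of elements.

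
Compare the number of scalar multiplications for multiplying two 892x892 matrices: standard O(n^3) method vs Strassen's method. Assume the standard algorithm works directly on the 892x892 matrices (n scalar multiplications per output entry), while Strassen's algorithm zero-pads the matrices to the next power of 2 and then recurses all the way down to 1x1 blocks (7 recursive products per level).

Matrix multiplication for 892x892 matrices:

Strassen's algorithm requires power-of-2 dimensions. Pad 892x892 to 1024x1024 (next power of 2).

Standard algorithm: 892^3 = 709732288 multiplications
Strassen's algorithm: 7^(log2(1024)) = 7^10 = 282475249 multiplications
Savings: 709732288 - 282475249 = 427257039 multiplications

Standard: 709732288 multiplications (892^3). Strassen: 282475249 multiplications (7^10, after padding to 1024x1024). Strassen reduces 8 recursive multiplications to 7 at each level.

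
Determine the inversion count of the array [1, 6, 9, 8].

Finding inversions in [1, 6, 9, 8]:

(2, 3): arr[2]=9 > arr[3]=8

Total inversions: 1

The array has 1 inversion(s): (2,3). Each pair (i,j) satisfies i < j and arr[i] > arr[j].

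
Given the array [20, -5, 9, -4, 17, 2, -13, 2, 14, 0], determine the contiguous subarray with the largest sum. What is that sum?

Using Kadane's algorithm on [20, -5, 9, -4, 17, 2, -13, 2, 14, 0]:

Scanning through the array:
Position 1 (value -5): max_ending_here = 15, max_so_far = 20
Position 2 (value 9): max_ending_here = 24, max_so_far = 24
Position 3 (value -4): max_ending_here = 20, max_so_far = 24
Position 4 (value 17): max_ending_here = 37, max_so_far = 37
Position 5 (value 2): max_ending_here = 39, max_so_far = 39
Position 6 (value -13): max_ending_here = 26, max_so_far = 39
Position 7 (value 2): max_ending_here = 28, max_so_far = 39
Position 8 (value 14): max_ending_here = 42, max_so_far = 42
Position 9 (value 0): max_ending_here = 42, max_so_far = 42

Maximum subarray: [20, -5, 9, -4, 17, 2, -13, 2, 14]
Maximum sum: 42

The maximum subarray is [20, -5, 9, -4, 17, 2, -13, 2, 14] with sum 42. This subarray runs from index 0 to index 8.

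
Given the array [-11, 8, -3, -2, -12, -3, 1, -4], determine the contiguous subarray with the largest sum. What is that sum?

Using Kadane's algorithm on [-11, 8, -3, -2, -12, -3, 1, -4]:

Scanning through the array:
Position 1 (value 8): max_ending_here = 8, max_so_far = 8
Position 2 (value -3): max_ending_here = 5, max_so_far = 8
Position 3 (value -2): max_ending_here = 3, max_so_far = 8
Position 4 (value -12): max_ending_here = -9, max_so_far = 8
Position 5 (value -3): max_ending_here = -3, max_so_far = 8
Position 6 (value 1): max_ending_here = 1, max_so_far = 8
Position 7 (value -4): max_ending_here = -3, max_so_far = 8

Maximum subarray: [8]
Maximum sum: 8

The maximum subarray is [8] with sum 8. This subarray runs from index 1 to index 1.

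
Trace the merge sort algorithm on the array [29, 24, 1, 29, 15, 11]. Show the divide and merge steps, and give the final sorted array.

Merge sort trace:

Split: [29, 24, 1, 29, 15, 11] -> [29, 24, 1] and [29, 15, 11]
  Split: [29, 24, 1] -> [29] and [24, 1]
    Split: [24, 1] -> [24] and [1]
    Merge: [24] + [1] -> [1, 24]
  Merge: [29] + [1, 24] -> [1, 24, 29]
  Split: [29, 15, 11] -> [29] and [15, 11]
    Split: [15, 11] -> [15] and [11]
    Merge: [15] + [11] -> [11, 15]
  Merge: [29] + [11, 15] -> [11, 15, 29]
Merge: [1, 24, 29] + [11, 15, 29] -> [1, 11, 15, 24, 29, 29]

Final sorted array: [1, 11, 15, 24, 29, 29]

The merge sort proceeds by recursively splitting the array and merging sorted halves.
After all merges, the sorted array is [1, 11, 15, 24, 29, 29].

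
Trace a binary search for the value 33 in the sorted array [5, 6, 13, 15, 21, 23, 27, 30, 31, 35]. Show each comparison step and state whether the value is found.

Binary search for 33 in [5, 6, 13, 15, 21, 23, 27, 30, 31, 35]:

lo=0, hi=9, mid=4, arr[mid]=21 -> 21 < 33, search right half
lo=5, hi=9, mid=7, arr[mid]=30 -> 30 < 33, search right half
lo=8, hi=9, mid=8, arr[mid]=31 -> 31 < 33, search right half
lo=9, hi=9, mid=9, arr[mid]=35 -> 35 > 33, search left half
lo=9 > hi=8, target 33 not found

Binary search determines that 33 is not in the array after 4 comparisons. The search space was exhausted without finding the target.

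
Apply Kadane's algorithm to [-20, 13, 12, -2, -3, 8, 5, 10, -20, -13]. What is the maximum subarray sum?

Using Kadane's algorithm on [-20, 13, 12, -2, -3, 8, 5, 10, -20, -13]:

Scanning through the array:
Position 1 (value 13): max_ending_here = 13, max_so_far = 13
Position 2 (value 12): max_ending_here = 25, max_so_far = 25
Position 3 (value -2): max_ending_here = 23, max_so_far = 25
Position 4 (value -3): max_ending_here = 20, max_so_far = 25
Position 5 (value 8): max_ending_here = 28, max_so_far = 28
Position 6 (value 5): max_ending_here = 33, max_so_far = 33
Position 7 (value 10): max_ending_here = 43, max_so_far = 43
Position 8 (value -20): max_ending_here = 23, max_so_far = 43
Position 9 (value -13): max_ending_here = 10, max_so_far = 43

Maximum subarray: [13, 12, -2, -3, 8, 5, 10]
Maximum sum: 43

The maximum subarray is [13, 12, -2, -3, 8, 5, 10] with sum 43. This subarray runs from index 1 to index 7.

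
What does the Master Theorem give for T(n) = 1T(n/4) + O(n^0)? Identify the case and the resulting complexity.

Master Theorem for T(n) = 1T(n/4) + O(n^0):

a = 1, b = 4, c = 0
log_b(a) = log_4(1) = 0.0000

Case 2: c = 0 = log_4(1) = 0.0000
T(n) = O(n^0 log n) = O(log n)

For T(n) = 1T(n/4) + O(n^0): log_4(1) = 0.0000. This is Case 2 of the Master Theorem (c = log_b(a), equal work at all levels), giving O(log n).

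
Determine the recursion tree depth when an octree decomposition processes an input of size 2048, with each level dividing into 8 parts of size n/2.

For divide and conquer with division factor 2:

Problem sizes at each level:
Level 0: 2048
Level 1: 1024
Level 2: 512
Level 3: 256
Level 4: 128
Level 5: 64
Level 6: 32
Level 7: 16
Level 8: 8
Level 9: 4
Level 10: 2
Level 11: 1

The root is level 0 and the size-1 base case is level 11 (the tree spans levels 0 through 11, i.e. 12 levels counting the root), so the depth is the number of divisions: log_2(2048) = 11

The recursion tree depth is log_2(2048) = 11. At each level, the problem size is divided by 2, so it takes 11 divisions to reduce to a base case of size 1. The algorithm makes 8 recursive calls at each level.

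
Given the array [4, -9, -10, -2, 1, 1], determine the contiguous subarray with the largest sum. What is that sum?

Using Kadane's algorithm on [4, -9, -10, -2, 1, 1]:

Scanning through the array:
Position 1 (value -9): max_ending_here = -5, max_so_far = 4
Position 2 (value -10): max_ending_here = -10, max_so_far = 4
Position 3 (value -2): max_ending_here = -2, max_so_far = 4
Position 4 (value 1): max_ending_here = 1, max_so_far = 4
Position 5 (value 1): max_ending_here = 2, max_so_far = 4

Maximum subarray: [4]
Maximum sum: 4

The maximum subarray is [4] with sum 4. This subarray runs from index 0 to index 0.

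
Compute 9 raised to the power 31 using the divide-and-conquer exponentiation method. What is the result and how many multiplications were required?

Computing 9^31 by squaring (build up from 9^1; each line after the first costs one multiplication):

9^1 = 9
9^2 = (9^1)^2 = 9^2 = 81
9^3 = 9 * 9^2 = 9 * 81 = 729
9^6 = (9^3)^2 = 729^2 = 531441
9^7 = 9 * 9^6 = 9 * 531441 = 4782969
9^14 = (9^7)^2 = 4782969^2 = 22876792454961
9^15 = 9 * 9^14 = 9 * 22876792454961 = 205891132094649
9^30 = (9^15)^2 = 205891132094649^2 = 42391158275216203514294433201
9^31 = 9 * 9^30 = 9 * 42391158275216203514294433201 = 381520424476945831628649898809

Result: 381520424476945831628649898809
Multiplications needed: 8 (8 lines after 9^1)

9^31 = 381520424476945831628649898809. Using exponentiation by squaring, this requires 8 multiplications. The key idea: if the exponent is even, square the half-power; if odd, multiply by the base once.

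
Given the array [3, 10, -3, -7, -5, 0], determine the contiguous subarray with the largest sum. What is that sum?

Using Kadane's algorithm on [3, 10, -3, -7, -5, 0]:

Scanning through the array:
Position 1 (value 10): max_ending_here = 13, max_so_far = 13
Position 2 (value -3): max_ending_here = 10, max_so_far = 13
Position 3 (value -7): max_ending_here = 3, max_so_far = 13
Position 4 (value -5): max_ending_here = -2, max_so_far = 13
Position 5 (value 0): max_ending_here = 0, max_so_far = 13

Maximum subarray: [3, 10]
Maximum sum: 13

The maximum subarray is [3, 10] with sum 13. This subarray runs from index 0 to index 1.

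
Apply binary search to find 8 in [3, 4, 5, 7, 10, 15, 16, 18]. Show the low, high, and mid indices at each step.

Binary search for 8 in [3, 4, 5, 7, 10, 15, 16, 18]:

lo=0, hi=7, mid=3, arr[mid]=7 -> 7 < 8, search right half
lo=4, hi=7, mid=5, arr[mid]=15 -> 15 > 8, search left half
lo=4, hi=4, mid=4, arr[mid]=10 -> 10 > 8, search left half
lo=4 > hi=3, target 8 not found

Binary search determines that 8 is not in the array after 3 comparisons. The search space was exhausted without finding the target.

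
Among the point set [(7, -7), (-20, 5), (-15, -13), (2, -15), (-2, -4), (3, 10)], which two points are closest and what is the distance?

Computing all pairwise distances among 6 points:

d((7, -7), (-20, 5)) = 29.5466
d((7, -7), (-15, -13)) = 22.8035
d((7, -7), (2, -15)) = 9.434 <-- minimum
d((7, -7), (-2, -4)) = 9.4868
d((7, -7), (3, 10)) = 17.4642
d((-20, 5), (-15, -13)) = 18.6815
d((-20, 5), (2, -15)) = 29.7321
d((-20, 5), (-2, -4)) = 20.1246
d((-20, 5), (3, 10)) = 23.5372
d((-15, -13), (2, -15)) = 17.1172
d((-15, -13), (-2, -4)) = 15.8114
d((-15, -13), (3, 10)) = 29.2062
d((2, -15), (-2, -4)) = 11.7047
d((2, -15), (3, 10)) = 25.02
d((-2, -4), (3, 10)) = 14.8661

Closest pair: (7, -7) and (2, -15) with distance 9.434

The closest pair is (7, -7) and (2, -15) with Euclidean distance 9.434. For 6 points, brute-force pairwise comparison is shown above. For large n, the divide-and-conquer algorithm (sort by x, recurse on halves, check the dividing strip) achieves O(n log n).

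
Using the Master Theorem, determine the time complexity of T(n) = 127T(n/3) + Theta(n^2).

Master Theorem for T(n) = 127T(n/3) + O(n^2):

a = 127, b = 3, c = 2
log_b(a) = log_3(127) = 4.4094

Case 1: c = 2 < log_3(127) = 4.4094
T(n) = O(n^(log_3 127))

For T(n) = 127T(n/3) + O(n^2): log_3(127) = 4.4094. This is Case 1 of the Master Theorem (c < log_b(a), work dominated by leaves), giving O(n^(log_3 127)).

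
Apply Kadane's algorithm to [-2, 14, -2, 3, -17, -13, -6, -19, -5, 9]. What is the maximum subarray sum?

Using Kadane's algorithm on [-2, 14, -2, 3, -17, -13, -6, -19, -5, 9]:

Scanning through the array:
Position 1 (value 14): max_ending_here = 14, max_so_far = 14
Position 2 (value -2): max_ending_here = 12, max_so_far = 14
Position 3 (value 3): max_ending_here = 15, max_so_far = 15
Position 4 (value -17): max_ending_here = -2, max_so_far = 15
Position 5 (value -13): max_ending_here = -13, max_so_far = 15
Position 6 (value -6): max_ending_here = -6, max_so_far = 15
Position 7 (value -19): max_ending_here = -19, max_so_far = 15
Position 8 (value -5): max_ending_here = -5, max_so_far = 15
Position 9 (value 9): max_ending_here = 9, max_so_far = 15

Maximum subarray: [14, -2, 3]
Maximum sum: 15

The maximum subarray is [14, -2, 3] with sum 15. This subarray runs from index 1 to index 3.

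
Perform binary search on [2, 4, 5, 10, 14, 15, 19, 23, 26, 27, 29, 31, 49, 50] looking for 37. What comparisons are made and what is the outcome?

Binary search for 37 in [2, 4, 5, 10, 14, 15, 19, 23, 26, 27, 29, 31, 49, 50]:

lo=0, hi=13, mid=6, arr[mid]=19 -> 19 < 37, search right half
lo=7, hi=13, mid=10, arr[mid]=29 -> 29 < 37, search right half
lo=11, hi=13, mid=12, arr[mid]=49 -> 49 > 37, search left half
lo=11, hi=11, mid=11, arr[mid]=31 -> 31 < 37, search right half
lo=12 > hi=11, target 37 not found

Binary search determines that 37 is not in the array after 4 comparisons. The search space was exhausted without finding the target.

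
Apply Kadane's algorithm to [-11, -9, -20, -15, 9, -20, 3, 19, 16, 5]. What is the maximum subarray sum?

Using Kadane's algorithm on [-11, -9, -20, -15, 9, -20, 3, 19, 16, 5]:

Scanning through the array:
Position 1 (value -9): max_ending_here = -9, max_so_far = -9
Position 2 (value -20): max_ending_here = -20, max_so_far = -9
Position 3 (value -15): max_ending_here = -15, max_so_far = -9
Position 4 (value 9): max_ending_here = 9, max_so_far = 9
Position 5 (value -20): max_ending_here = -11, max_so_far = 9
Position 6 (value 3): max_ending_here = 3, max_so_far = 9
Position 7 (value 19): max_ending_here = 22, max_so_far = 22
Position 8 (value 16): max_ending_here = 38, max_so_far = 38
Position 9 (value 5): max_ending_here = 43, max_so_far = 43

Maximum subarray: [3, 19, 16, 5]
Maximum sum: 43

The maximum subarray is [3, 19, 16, 5] with sum 43. This subarray runs from index 6 to index 9.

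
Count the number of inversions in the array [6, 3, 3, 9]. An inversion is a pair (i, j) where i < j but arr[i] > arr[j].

Finding inversions in [6, 3, 3, 9]:

(0, 1): arr[0]=6 > arr[1]=3
(0, 2): arr[0]=6 > arr[2]=3

Total inversions: 2

The array has 2 inversion(s): (0,1), (0,2). Each pair (i,j) satisfies i < j and arr[i] > arr[j].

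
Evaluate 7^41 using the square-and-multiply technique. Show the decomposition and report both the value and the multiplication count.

Computing 7^41 by squaring (build up from 7^1; each line after the first costs one multiplication):

7^1 = 7
7^2 = (7^1)^2 = 7^2 = 49
7^4 = (7^2)^2 = 49^2 = 2401
7^5 = 7 * 7^4 = 7 * 2401 = 16807
7^10 = (7^5)^2 = 16807^2 = 282475249
7^20 = (7^10)^2 = 282475249^2 = 79792266297612001
7^40 = (7^20)^2 = 79792266297612001^2 = 6366805760909027985741435139224001
7^41 = 7 * 7^40 = 7 * 6366805760909027985741435139224001 = 44567640326363195900190045974568007

Result: 44567640326363195900190045974568007
Multiplications needed: 7 (7 lines after 7^1)

7^41 = 44567640326363195900190045974568007. Using exponentiation by squaring, this requires 7 multiplications. The key idea: if the exponent is even, square the half-power; if odd, multiply by the base once.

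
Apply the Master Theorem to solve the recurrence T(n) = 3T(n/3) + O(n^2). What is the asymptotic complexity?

Master Theorem for T(n) = 3T(n/3) + O(n^2):

a = 3, b = 3, c = 2
log_b(a) = log_3(3) = 1.0000

Case 3: c = 2 > log_3(3) = 1.0000
T(n) = O(n^2) = O(n^2)

For T(n) = 3T(n/3) + O(n^2): log_3(3) = 1.0000. This is Case 3 of the Master Theorem (c > log_b(a), work dominated by root), giving O(n^2).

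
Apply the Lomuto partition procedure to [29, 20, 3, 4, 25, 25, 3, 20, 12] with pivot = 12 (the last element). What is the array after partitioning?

Lomuto partition with pivot = 12:

Initial array: [29, 20, 3, 4, 25, 25, 3, 20, 12]

arr[0]=29 > 12: no swap
arr[1]=20 > 12: no swap
arr[2]=3 <= 12: swap with position 0, array becomes [3, 20, 29, 4, 25, 25, 3, 20, 12]
arr[3]=4 <= 12: swap with position 1, array becomes [3, 4, 29, 20, 25, 25, 3, 20, 12]
arr[4]=25 > 12: no swap
arr[5]=25 > 12: no swap
arr[6]=3 <= 12: swap with position 2, array becomes [3, 4, 3, 20, 25, 25, 29, 20, 12]
arr[7]=20 > 12: no swap

Place pivot at position 3: [3, 4, 3, 12, 25, 25, 29, 20, 20]
Pivot position: 3

After partitioning with pivot 12, the array becomes [3, 4, 3, 12, 25, 25, 29, 20, 20]. The pivot is placed at index 3. All elements to the left of the pivot are <= 12, and all elements to the right are > 12.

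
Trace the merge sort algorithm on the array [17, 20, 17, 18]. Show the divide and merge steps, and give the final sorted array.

Merge sort trace:

Split: [17, 20, 17, 18] -> [17, 20] and [17, 18]
  Split: [17, 20] -> [17] and [20]
  Merge: [17] + [20] -> [17, 20]
  Split: [17, 18] -> [17] and [18]
  Merge: [17] + [18] -> [17, 18]
Merge: [17, 20] + [17, 18] -> [17, 17, 18, 20]

Final sorted array: [17, 17, 18, 20]

The merge sort proceeds by recursively splitting the array and merging sorted halves.
After all merges, the sorted array is [17, 17, 18, 20].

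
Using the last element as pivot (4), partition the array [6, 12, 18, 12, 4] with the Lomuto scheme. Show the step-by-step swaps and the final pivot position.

Lomuto partition with pivot = 4:

Initial array: [6, 12, 18, 12, 4]

arr[0]=6 > 4: no swap
arr[1]=12 > 4: no swap
arr[2]=18 > 4: no swap
arr[3]=12 > 4: no swap

Place pivot at position 0: [4, 12, 18, 12, 6]
Pivot position: 0

After partitioning with pivot 4, the array becomes [4, 12, 18, 12, 6]. The pivot is placed at index 0. All elements to the left of the pivot are <= 4, and all elements to the right are > 4.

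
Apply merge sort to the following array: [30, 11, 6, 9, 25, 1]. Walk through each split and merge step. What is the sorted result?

Merge sort trace:

Split: [30, 11, 6, 9, 25, 1] -> [30, 11, 6] and [9, 25, 1]
  Split: [30, 11, 6] -> [30] and [11, 6]
    Split: [11, 6] -> [11] and [6]
    Merge: [11] + [6] -> [6, 11]
  Merge: [30] + [6, 11] -> [6, 11, 30]
  Split: [9, 25, 1] -> [9] and [25, 1]
    Split: [25, 1] -> [25] and [1]
    Merge: [25] + [1] -> [1, 25]
  Merge: [9] + [1, 25] -> [1, 9, 25]
Merge: [6, 11, 30] + [1, 9, 25] -> [1, 6, 9, 11, 25, 30]

Final sorted array: [1, 6, 9, 11, 25, 30]

The merge sort proceeds by recursively splitting the array and merging sorted halves.
After all merges, the sorted array is [1, 6, 9, 11, 25, 30].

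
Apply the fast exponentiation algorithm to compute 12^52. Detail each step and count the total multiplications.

Computing 12^52 by squaring (build up from 12^1; each line after the first costs one multiplication):

12^1 = 12
12^2 = (12^1)^2 = 12^2 = 144
12^3 = 12 * 12^2 = 12 * 144 = 1728
12^6 = (12^3)^2 = 1728^2 = 2985984
12^12 = (12^6)^2 = 2985984^2 = 8916100448256
12^13 = 12 * 12^12 = 12 * 8916100448256 = 106993205379072
12^26 = (12^13)^2 = 106993205379072^2 = 11447545997288281555215581184
12^52 = (12^26)^2 = 11447545997288281555215581184^2 = 131046309360030956735917227964932955078950997486894841856

Result: 131046309360030956735917227964932955078950997486894841856
Multiplications needed: 7 (7 lines after 12^1)

12^52 = 131046309360030956735917227964932955078950997486894841856. Using exponentiation by squaring, this requires 7 multiplications. The key idea: if the exponent is even, square the half-power; if odd, multiply by the base once.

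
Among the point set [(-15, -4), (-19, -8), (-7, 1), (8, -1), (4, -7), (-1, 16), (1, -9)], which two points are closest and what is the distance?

Computing all pairwise distances among 7 points:

d((-15, -4), (-19, -8)) = 5.6569
d((-15, -4), (-7, 1)) = 9.434
d((-15, -4), (8, -1)) = 23.1948
d((-15, -4), (4, -7)) = 19.2354
d((-15, -4), (-1, 16)) = 24.4131
d((-15, -4), (1, -9)) = 16.7631
d((-19, -8), (-7, 1)) = 15.0
d((-19, -8), (8, -1)) = 27.8927
d((-19, -8), (4, -7)) = 23.0217
d((-19, -8), (-1, 16)) = 30.0
d((-19, -8), (1, -9)) = 20.025
d((-7, 1), (8, -1)) = 15.1327
d((-7, 1), (4, -7)) = 13.6015
d((-7, 1), (-1, 16)) = 16.1555
d((-7, 1), (1, -9)) = 12.8062
d((8, -1), (4, -7)) = 7.2111
d((8, -1), (-1, 16)) = 19.2354
d((8, -1), (1, -9)) = 10.6301
d((4, -7), (-1, 16)) = 23.5372
d((4, -7), (1, -9)) = 3.6056 <-- minimum
d((-1, 16), (1, -9)) = 25.0799

Closest pair: (4, -7) and (1, -9) with distance 3.6056

The closest pair is (4, -7) and (1, -9) with Euclidean distance 3.6056. For 7 points, brute-force pairwise comparison is shown above. For large n, the divide-and-conquer algorithm (sort by x, recurse on halves, check the dividing strip) achieves O(n log n).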